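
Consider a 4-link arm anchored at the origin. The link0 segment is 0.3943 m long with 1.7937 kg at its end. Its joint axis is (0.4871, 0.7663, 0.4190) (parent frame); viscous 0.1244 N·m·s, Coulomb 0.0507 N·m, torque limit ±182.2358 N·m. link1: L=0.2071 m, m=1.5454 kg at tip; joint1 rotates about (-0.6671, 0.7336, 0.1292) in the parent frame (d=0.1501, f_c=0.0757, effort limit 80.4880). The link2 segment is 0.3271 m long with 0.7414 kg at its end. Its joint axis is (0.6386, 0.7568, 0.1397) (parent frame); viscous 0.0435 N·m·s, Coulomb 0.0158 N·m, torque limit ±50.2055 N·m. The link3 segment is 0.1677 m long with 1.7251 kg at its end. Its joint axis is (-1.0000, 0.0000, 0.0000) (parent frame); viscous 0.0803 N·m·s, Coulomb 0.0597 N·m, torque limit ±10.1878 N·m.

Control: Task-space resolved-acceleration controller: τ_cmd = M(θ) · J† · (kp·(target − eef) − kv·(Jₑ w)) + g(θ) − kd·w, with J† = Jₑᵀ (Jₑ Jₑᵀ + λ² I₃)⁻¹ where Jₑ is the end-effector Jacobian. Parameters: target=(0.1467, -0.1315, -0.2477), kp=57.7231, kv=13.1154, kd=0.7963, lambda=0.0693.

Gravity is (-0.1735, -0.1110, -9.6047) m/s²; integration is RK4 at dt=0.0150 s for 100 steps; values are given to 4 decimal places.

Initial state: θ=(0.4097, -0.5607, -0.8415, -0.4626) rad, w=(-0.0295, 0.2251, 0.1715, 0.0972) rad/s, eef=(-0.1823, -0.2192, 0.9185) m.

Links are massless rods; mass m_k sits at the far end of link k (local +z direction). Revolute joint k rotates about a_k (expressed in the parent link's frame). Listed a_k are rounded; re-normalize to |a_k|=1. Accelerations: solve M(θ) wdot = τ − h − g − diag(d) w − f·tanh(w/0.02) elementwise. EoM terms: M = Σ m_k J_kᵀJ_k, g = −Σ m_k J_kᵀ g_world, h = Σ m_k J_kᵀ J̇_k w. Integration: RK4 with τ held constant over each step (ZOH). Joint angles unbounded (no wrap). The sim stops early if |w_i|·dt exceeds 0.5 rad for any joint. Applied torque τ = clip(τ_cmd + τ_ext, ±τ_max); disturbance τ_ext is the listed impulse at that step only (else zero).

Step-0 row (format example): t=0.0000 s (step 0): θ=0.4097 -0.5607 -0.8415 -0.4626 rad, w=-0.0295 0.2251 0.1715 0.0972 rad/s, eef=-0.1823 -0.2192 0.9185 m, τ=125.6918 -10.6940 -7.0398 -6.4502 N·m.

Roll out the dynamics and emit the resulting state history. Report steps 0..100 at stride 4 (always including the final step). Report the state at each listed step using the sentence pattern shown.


t=0.0600 s (step 4): θ=0.6019 -0.7229 -1.1531 -0.4881 rad, w=5.2277 -5.6434 -7.6388 -1.1020 rad/s, eef=-0.1479 -0.2147 0.8338 m, τ=22.5741 -0.7466 -0.8733 -0.7813 N·m.
t=0.1200 s (step 8): θ=0.9430 -1.2179 -1.5455 -0.7246 rad, w=5.8289 -10.1362 -4.6063 -6.8267 rad/s, eef=-0.0647 -0.2072 0.6664 m, τ=-25.7636 1.6670 2.3489 4.1487 N·m.
t=0.1800 s (step 12): θ=1.2846 -1.7953 -1.6743 -1.1644 rad, w=5.5608 -8.2257 0.0172 -6.8081 rad/s, eef=0.0306 -0.1997 0.5207 m, τ=-31.4714 -0.0488 4.8707 3.4627 N·m.
t=0.2400 s (step 16): θ=1.6134 -2.1766 -1.5915 -1.5075 rad, w=5.4047 -4.6041 2.3864 -4.7155 rad/s, eef=0.1037 -0.2017 0.4046 m, τ=-25.4821 -3.2863 3.0099 2.6280 N·m.
t=0.3000 s (step 20): θ=1.9323 -2.3745 -1.4205 -1.7443 rad, w=5.1912 -2.1874 3.1084 -3.2677 rad/s, eef=0.1500 -0.2089 0.2979 m, τ=-21.4594 -6.7721 0.6388 2.6756 N·m.
t=0.3600 s (step 24): θ=2.2335 -2.4597 -1.2368 -1.9059 rad, w=4.8192 -0.7679 2.9054 -2.1624 rad/s, eef=0.1773 -0.2149 0.1964 m, τ=-19.1390 -10.1411 -0.7501 2.6880 N·m.
t=0.4200 s (step 28): θ=2.5085 -2.4790 -1.0806 -2.0077 rad, w=4.3270 0.0534 2.2564 -1.2695 rad/s, eef=0.1922 -0.2166 0.1024 m, τ=-17.4379 -13.1527 -1.3193 2.5006 N·m.
t=0.4800 s (step 32): θ=2.7516 -2.4618 -0.9679 -2.0629 rad, w=3.7628 0.4746 1.4997 -0.6093 rad/s, eef=0.1982 -0.2130 0.0183 m, τ=-16.0824 -15.4788 -1.3592 2.2214 N·m.
t=0.5400 s (step 36): θ=2.9591 -2.4275 -0.8983 -2.0858 rad, w=3.1464 0.6352 0.8487 -0.1900 rad/s, eef=0.1977 -0.2043 -0.0542 m, τ=-14.8184 -16.9939 -1.1274 1.9231 N·m.
t=0.6000 s (step 40): θ=3.1292 -2.3894 -0.8616 -2.0901 rad, w=2.5237 0.6142 0.4079 0.0050 rad/s, eef=0.1926 -0.1920 -0.1137 m, τ=-13.3776 -17.5433 -0.8432 1.6539 N·m.
t=0.6600 s (step 44): θ=3.2626 -2.3557 -0.8453 -2.0892 rad, w=1.9297 0.5010 0.1654 0.0186 rad/s, eef=0.1848 -0.1779 -0.1597 m, τ=-11.7125 -17.2712 -0.6186 1.4576 N·m.
t=0.7200 s (step 48): θ=3.3625 -2.3299 -0.8390 -2.0882 rad, w=1.4169 0.3584 0.0611 0.0142 rad/s, eef=0.1762 -0.1645 -0.1930 m, τ=-9.7173 -16.4794 -0.4805 1.2156 N·m.
t=0.7800 s (step 52): θ=3.4348 -2.3125 -0.8365 -2.0876 rad, w=1.0066 0.2263 0.0292 0.0080 rad/s, eef=0.1681 -0.1533 -0.2157 m, τ=-7.7454 -15.5286 -0.3957 0.9764 N·m.
t=0.8400 s (step 56): θ=3.4854 -2.3021 -0.8349 -2.0872 rad, w=0.6945 0.1240 0.0256 0.0045 rad/s, eef=0.1615 -0.1449 -0.2302 m, τ=-6.0331 -14.6529 -0.3340 0.7699 N·m.
t=0.9000 s (step 60): θ=3.5199 -2.2969 -0.8333 -2.0870 rad, w=0.4651 0.0549 0.0285 0.0030 rad/s, eef=0.1565 -0.1390 -0.2390 m, τ=-4.6756 -13.9522 -0.2806 0.6082 N·m.
t=0.9600 s (step 64): θ=3.5426 -2.2949 -0.8315 -2.0869 rad, w=0.3006 0.0149 0.0299 0.0023 rad/s, eef=0.1530 -0.1351 -0.2440 m, τ=-3.6678 -13.4464 -0.2334 0.4897 N·m.
t=1.0200 s (step 68): θ=3.5569 -2.2946 -0.8298 -2.0867 rad, w=0.1835 -0.0007 0.0281 0.0016 rad/s, eef=0.1506 -0.1327 -0.2468 m, τ=-2.9611 -13.1315 -0.1951 0.4066 N·m.
t=1.0800 s (step 72): θ=3.5654 -2.2948 -0.8282 -2.0867 rad, w=0.1030 -0.0048 0.0249 0.0009 rad/s, eef=0.1491 -0.1314 -0.2482 m, τ=-2.4797 -12.9376 -0.1684 0.3499 N·m.
t=1.1400 s (step 76): θ=3.5699 -2.2951 -0.8268 -2.0866 rad, w=0.0505 -0.0053 0.0214 0.0002 rad/s, eef=0.1482 -0.1307 -0.2488 m, τ=-2.1601 -12.8124 -0.1516 0.3125 N·m.
t=1.2000 s (step 80): θ=3.5718 -2.2954 -0.8256 -2.0866 rad, w=0.0185 -0.0048 0.0182 -0.0001 rad/s, eef=0.1477 -0.1305 -0.2491 m, τ=-1.9578 -12.7322 -0.1419 0.2889 N·m.
t=1.2600 s (step 84): θ=3.5724 -2.2957 -0.8246 -2.0866 rad, w=0.0025 -0.0048 0.0154 0.0003 rad/s, eef=0.1474 -0.1305 -0.2490 m, τ=-1.8450 -12.6830 -0.1368 0.2756 N·m.
t=1.3200 s (step 88): θ=3.5723 -2.2960 -0.8238 -2.0866 rad, w=-0.0037 -0.0049 0.0128 0.0005 rad/s, eef=0.1472 -0.1306 -0.2489 m, τ=-1.7924 -12.6570 -0.1339 0.2699 N·m.
t=1.3800 s (step 92): θ=3.5720 -2.2963 -0.8230 -2.0866 rad, w=-0.0056 -0.0046 0.0106 0.0005 rad/s, eef=0.1471 -0.1308 -0.2487 m, τ=-1.7704 -12.6453 -0.1321 0.2680 N·m.
t=1.4400 s (step 96): θ=3.5717 -2.2965 -0.8225 -2.0866 rad, w=-0.0056 -0.0040 0.0088 0.0005 rad/s, eef=0.1471 -0.1309 -0.2485 m, τ=-1.7628 -12.6411 -0.1311 0.2677 N·m.
t=1.5000 s (step 100): θ=3.5714 -2.2968 -0.8220 -2.0865 rad, w=-0.0049 -0.0034 0.0073 0.0004 rad/s, eef=0.1470 -0.1310 -0.2484 m.


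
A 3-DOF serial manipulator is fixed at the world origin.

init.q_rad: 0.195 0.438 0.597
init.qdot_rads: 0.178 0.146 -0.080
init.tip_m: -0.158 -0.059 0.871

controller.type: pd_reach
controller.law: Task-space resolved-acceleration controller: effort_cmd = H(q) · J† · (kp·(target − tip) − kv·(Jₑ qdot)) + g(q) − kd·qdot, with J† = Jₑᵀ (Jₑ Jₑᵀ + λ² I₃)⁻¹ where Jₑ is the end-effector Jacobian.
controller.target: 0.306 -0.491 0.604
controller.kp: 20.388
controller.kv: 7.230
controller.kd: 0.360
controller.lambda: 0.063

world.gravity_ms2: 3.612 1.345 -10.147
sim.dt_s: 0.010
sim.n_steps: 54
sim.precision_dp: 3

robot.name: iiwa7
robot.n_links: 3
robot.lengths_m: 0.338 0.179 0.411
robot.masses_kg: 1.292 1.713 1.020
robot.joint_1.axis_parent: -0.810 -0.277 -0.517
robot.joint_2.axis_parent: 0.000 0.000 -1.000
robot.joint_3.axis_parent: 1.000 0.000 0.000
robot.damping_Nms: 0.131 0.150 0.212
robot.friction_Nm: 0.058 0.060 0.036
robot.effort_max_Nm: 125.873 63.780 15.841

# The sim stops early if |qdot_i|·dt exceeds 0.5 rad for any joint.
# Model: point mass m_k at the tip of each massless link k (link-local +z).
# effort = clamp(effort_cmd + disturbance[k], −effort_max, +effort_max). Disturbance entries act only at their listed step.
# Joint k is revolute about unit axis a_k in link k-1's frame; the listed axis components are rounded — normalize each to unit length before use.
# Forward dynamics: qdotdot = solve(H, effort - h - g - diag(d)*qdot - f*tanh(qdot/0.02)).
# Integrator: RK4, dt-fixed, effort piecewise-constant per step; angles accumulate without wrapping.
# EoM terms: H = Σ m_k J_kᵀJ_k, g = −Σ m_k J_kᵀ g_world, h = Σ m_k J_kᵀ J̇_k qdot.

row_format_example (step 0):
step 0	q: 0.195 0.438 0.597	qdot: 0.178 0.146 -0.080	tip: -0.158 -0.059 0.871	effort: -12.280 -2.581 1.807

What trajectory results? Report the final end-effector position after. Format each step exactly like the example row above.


step 1	q: 0.197 0.437 0.597	qdot: 0.202 -0.432 0.106	tip: -0.159 -0.058 0.871	effort: -11.296 -2.184 1.562
step 2	q: 0.199 0.430 0.599	qdot: 0.210 -0.873 0.258	tip: -0.158 -0.058 0.871	effort: -10.413 -1.863 1.360
step 3	q: 0.201 0.420 0.602	qdot: 0.210 -1.212 0.387	tip: -0.157 -0.058 0.871	effort: -9.618 -1.601 1.184
step 4	q: 0.203 0.406 0.607	qdot: 0.203 -1.470 0.502	tip: -0.156 -0.060 0.870	effort: -8.903 -1.384 1.027
step 5	q: 0.205 0.390 0.612	qdot: 0.192 -1.665 0.605	tip: -0.154 -0.062 0.870	effort: -8.263 -1.204 0.881
step 6	q: 0.207 0.373 0.619	qdot: 0.180 -1.811 0.700	tip: -0.152 -0.064 0.869	effort: -7.691 -1.052 0.744
step 7	q: 0.209 0.354 0.626	qdot: 0.166 -1.918 0.789	tip: -0.149 -0.068 0.868	effort: -7.182 -0.922 0.612
step 8	q: 0.210 0.335 0.634	qdot: 0.152 -1.995 0.871	tip: -0.147 -0.071 0.867	effort: -6.731 -0.811 0.482
step 9	q: 0.212 0.315 0.644	qdot: 0.137 -2.047 0.949	tip: -0.144 -0.075 0.866	effort: -6.335 -0.713 0.355
step 10	q: 0.213 0.294 0.653	qdot: 0.122 -2.079 1.021	tip: -0.141 -0.079 0.865	effort: -5.987 -0.626 0.228
step 11	q: 0.214 0.273 0.664	qdot: 0.106 -2.095 1.087	tip: -0.137 -0.084 0.863	effort: -5.682 -0.548 0.102
step 12	q: 0.215 0.252 0.675	qdot: 0.090 -2.097 1.148	tip: -0.134 -0.089 0.861	effort: -5.417 -0.477 -0.025
step 13	q: 0.216 0.231 0.687	qdot: 0.073 -2.089 1.203	tip: -0.130 -0.094 0.860	effort: -5.184 -0.411 -0.151
step 14	q: 0.217 0.210 0.699	qdot: 0.055 -2.071 1.252	tip: -0.126 -0.100 0.858	effort: -4.978 -0.349 -0.278
step 15	q: 0.217 0.190 0.712	qdot: 0.035 -2.045 1.294	tip: -0.122 -0.105 0.856	effort: -4.794 -0.289 -0.404
step 16	q: 0.217 0.170 0.725	qdot: 0.015 -2.013 1.329	tip: -0.118 -0.111 0.853	effort: -4.627 -0.231 -0.531
step 17	q: 0.217 0.150 0.738	qdot: -0.007 -1.977 1.359	tip: -0.114 -0.117 0.851	effort: -4.474 -0.174 -0.658
step 18	q: 0.217 0.130 0.752	qdot: -0.030 -1.939 1.383	tip: -0.109 -0.123 0.848	effort: -4.332 -0.117 -0.785
step 19	q: 0.217 0.111 0.766	qdot: -0.054 -1.897 1.400	tip: -0.105 -0.129 0.845	effort: -4.194 -0.060 -0.911
step 20	q: 0.216 0.092 0.780	qdot: -0.081 -1.851 1.410	tip: -0.100 -0.136 0.843	effort: -4.056 -0.004 -1.037
step 21	q: 0.215 0.074 0.794	qdot: -0.109 -1.804 1.414	tip: -0.095 -0.142 0.840	effort: -3.915 0.053 -1.162
step 22	q: 0.214 0.056 0.808	qdot: -0.138 -1.756 1.411	tip: -0.090 -0.148 0.836	effort: -3.768 0.111 -1.286
step 23	q: 0.212 0.039 0.822	qdot: -0.169 -1.706 1.403	tip: -0.085 -0.155 0.833	effort: -3.615 0.169 -1.408
step 24	q: 0.211 0.022 0.836	qdot: -0.201 -1.656 1.389	tip: -0.080 -0.161 0.830	effort: -3.453 0.227 -1.529
step 25	q: 0.208 0.006 0.850	qdot: -0.234 -1.606 1.371	tip: -0.074 -0.168 0.826	effort: -3.282 0.286 -1.648
step 26	q: 0.206 -0.010 0.864	qdot: -0.268 -1.556 1.348	tip: -0.069 -0.175 0.823	effort: -3.101 0.345 -1.765
step 27	q: 0.203 -0.025 0.877	qdot: -0.303 -1.507 1.321	tip: -0.063 -0.181 0.819	effort: -2.911 0.404 -1.881
step 28	q: 0.200 -0.040 0.890	qdot: -0.338 -1.459 1.290	tip: -0.058 -0.188 0.816	effort: -2.710 0.463 -1.994
step 29	q: 0.196 -0.055 0.903	qdot: -0.373 -1.411 1.257	tip: -0.052 -0.194 0.812	effort: -2.500 0.521 -2.106
step 30	q: 0.192 -0.069 0.915	qdot: -0.408 -1.364 1.221	tip: -0.046 -0.201 0.808	effort: -2.281 0.579 -2.215
step 31	q: 0.188 -0.082 0.927	qdot: -0.443 -1.319 1.183	tip: -0.040 -0.207 0.804	effort: -2.053 0.637 -2.321
step 32	q: 0.183 -0.095 0.939	qdot: -0.477 -1.274 1.143	tip: -0.034 -0.214 0.800	effort: -1.817 0.693 -2.425
step 33	q: 0.178 -0.107 0.950	qdot: -0.511 -1.230 1.101	tip: -0.028 -0.220 0.796	effort: -1.573 0.748 -2.526
step 34	q: 0.173 -0.119 0.961	qdot: -0.544 -1.187 1.058	tip: -0.022 -0.227 0.792	effort: -1.322 0.802 -2.624
step 35	q: 0.168 -0.131 0.971	qdot: -0.576 -1.145 1.015	tip: -0.016 -0.233 0.788	effort: -1.065 0.854 -2.720
step 36	q: 0.162 -0.142 0.981	qdot: -0.608 -1.104 0.970	tip: -0.010 -0.239 0.784	effort: -0.803 0.904 -2.812
step 37	q: 0.155 -0.153 0.991	qdot: -0.638 -1.065 0.925	tip: -0.004 -0.246 0.780	effort: -0.536 0.953 -2.902
step 38	q: 0.149 -0.164 1.000	qdot: -0.667 -1.026 0.880	tip: 0.002 -0.252 0.776	effort: -0.265 0.999 -2.989
step 39	q: 0.142 -0.174 1.008	qdot: -0.694 -0.988 0.835	tip: 0.008 -0.258 0.772	effort: 0.010 1.044 -3.073
step 40	q: 0.135 -0.183 1.016	qdot: -0.721 -0.951 0.791	tip: 0.014 -0.264 0.768	effort: 0.287 1.087 -3.154
step 41	q: 0.128 -0.193 1.024	qdot: -0.746 -0.915 0.746	tip: 0.020 -0.270 0.764	effort: 0.567 1.127 -3.232
step 42	q: 0.120 -0.202 1.031	qdot: -0.769 -0.880 0.702	tip: 0.027 -0.276 0.760	effort: 0.848 1.165 -3.307
step 43	q: 0.112 -0.210 1.038	qdot: -0.791 -0.845 0.659	tip: 0.033 -0.282 0.756	effort: 1.130 1.201 -3.379
step 44	q: 0.104 -0.219 1.044	qdot: -0.811 -0.812 0.616	tip: 0.039 -0.288 0.752	effort: 1.412 1.235 -3.448
step 45	q: 0.096 -0.227 1.050	qdot: -0.830 -0.780 0.574	tip: 0.045 -0.293 0.748	effort: 1.694 1.266 -3.514
step 46	q: 0.088 -0.234 1.056	qdot: -0.848 -0.748 0.533	tip: 0.051 -0.299 0.744	effort: 1.976 1.295 -3.577
step 47	q: 0.079 -0.242 1.061	qdot: -0.863 -0.718 0.493	tip: 0.056 -0.304 0.740	effort: 2.256 1.322 -3.638
step 48	q: 0.070 -0.249 1.066	qdot: -0.877 -0.688 0.454	tip: 0.062 -0.310 0.736	effort: 2.535 1.347 -3.696
step 49	q: 0.062 -0.255 1.070	qdot: -0.890 -0.659 0.416	tip: 0.068 -0.315 0.732	effort: 2.811 1.369 -3.751
step 50	q: 0.053 -0.262 1.074	qdot: -0.901 -0.631 0.379	tip: 0.074 -0.321 0.728	effort: 3.085 1.390 -3.804
step 51	q: 0.044 -0.268 1.078	qdot: -0.911 -0.603 0.344	tip: 0.080 -0.326 0.725	effort: 3.357 1.409 -3.855
step 52	q: 0.034 -0.274 1.081	qdot: -0.919 -0.577 0.309	tip: 0.085 -0.331 0.721	effort: 3.625 1.425 -3.902
step 53	q: 0.025 -0.279 1.084	qdot: -0.925 -0.552 0.276	tip: 0.091 -0.336 0.717	effort: 3.889 1.440 -3.948
step 54	q: 0.016 -0.285 1.087	qdot: -0.930 -0.527 0.244	tip: 0.096 -0.341 0.713
final tip position (m): 0.096 -0.341 0.713


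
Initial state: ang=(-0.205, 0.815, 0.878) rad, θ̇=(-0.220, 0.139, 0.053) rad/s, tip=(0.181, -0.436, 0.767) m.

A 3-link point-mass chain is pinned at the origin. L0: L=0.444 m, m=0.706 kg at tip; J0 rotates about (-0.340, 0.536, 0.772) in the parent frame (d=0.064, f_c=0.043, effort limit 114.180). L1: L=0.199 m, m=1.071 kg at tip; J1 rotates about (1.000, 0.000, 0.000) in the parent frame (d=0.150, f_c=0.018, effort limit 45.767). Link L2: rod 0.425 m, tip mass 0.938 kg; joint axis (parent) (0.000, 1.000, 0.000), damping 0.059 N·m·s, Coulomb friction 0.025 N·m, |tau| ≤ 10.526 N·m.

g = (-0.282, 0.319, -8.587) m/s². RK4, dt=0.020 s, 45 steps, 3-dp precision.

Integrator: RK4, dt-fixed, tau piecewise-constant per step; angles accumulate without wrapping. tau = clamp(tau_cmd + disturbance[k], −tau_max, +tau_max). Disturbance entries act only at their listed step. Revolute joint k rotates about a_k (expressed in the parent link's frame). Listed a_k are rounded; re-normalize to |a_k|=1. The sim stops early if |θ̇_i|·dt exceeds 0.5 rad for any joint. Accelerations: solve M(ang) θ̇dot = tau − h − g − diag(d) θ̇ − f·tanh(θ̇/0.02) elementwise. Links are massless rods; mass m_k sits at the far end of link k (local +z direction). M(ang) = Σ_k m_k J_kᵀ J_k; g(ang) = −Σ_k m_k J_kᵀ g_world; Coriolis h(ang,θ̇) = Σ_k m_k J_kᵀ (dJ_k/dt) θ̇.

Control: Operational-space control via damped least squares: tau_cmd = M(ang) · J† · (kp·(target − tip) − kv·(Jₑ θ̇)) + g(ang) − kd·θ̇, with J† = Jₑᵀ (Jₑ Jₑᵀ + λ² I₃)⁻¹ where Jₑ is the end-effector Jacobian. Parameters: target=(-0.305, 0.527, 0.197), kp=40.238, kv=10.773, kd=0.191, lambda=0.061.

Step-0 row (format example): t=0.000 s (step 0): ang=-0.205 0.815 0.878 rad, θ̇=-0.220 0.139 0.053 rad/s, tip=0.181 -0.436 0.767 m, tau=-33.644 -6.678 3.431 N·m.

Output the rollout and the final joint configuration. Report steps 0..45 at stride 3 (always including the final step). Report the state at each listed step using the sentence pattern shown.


t=0.060 s (step 3): ang=-0.419 0.639 1.251 rad, θ̇=-5.668 -6.006 9.408 rad/s, tip=0.142 -0.392 0.730 m, tau=-2.669 -5.671 1.006 N·m.
t=0.120 s (step 6): ang=-0.773 0.047 1.751 rad, θ̇=-5.643 -13.798 6.443 rad/s, tip=0.055 -0.320 0.625 m, tau=20.086 -8.716 -3.724 N·m.
t=0.180 s (step 9): ang=-1.008 -0.880 2.037 rad, θ̇=-1.319 -14.852 4.368 rad/s, tip=-0.032 -0.319 0.493 m, tau=13.379 1.931 -8.781 N·m.
t=0.240 s (step 12): ang=-0.887 -1.464 2.428 rad, θ̇=4.936 -4.997 8.876 rad/s, tip=-0.098 -0.323 0.405 m, tau=17.573 -2.110 -5.278 N·m.
t=0.300 s (step 15): ang=-0.397 -1.565 3.133 rad, θ̇=9.759 2.271 12.428 rad/s, tip=-0.162 -0.259 0.393 m, tau=3.276 3.849 -2.149 N·m.
t=0.360 s (step 18): ang=0.135 -1.215 3.746 rad, θ̇=7.501 9.328 7.652 rad/s, tip=-0.197 -0.146 0.414 m, tau=-5.306 4.914 -0.966 N·m.
t=0.420 s (step 21): ang=0.449 -0.509 4.048 rad, θ̇=2.896 13.393 2.827 rad/s, tip=-0.214 -0.061 0.463 m, tau=-13.880 6.018 -2.053 N·m.
t=0.480 s (step 24): ang=0.514 0.317 4.125 rad, θ̇=-0.310 13.733 -0.120 rad/s, tip=-0.224 -0.025 0.492 m, tau=-8.277 1.694 -2.794 N·m.
t=0.540 s (step 27): ang=0.439 1.050 4.044 rad, θ̇=-2.190 9.933 -2.417 rad/s, tip=-0.241 0.024 0.475 m, tau=-3.042 -2.808 -1.144 N·m.
t=0.600 s (step 30): ang=0.239 1.445 3.864 rad, θ̇=-4.547 3.401 -3.321 rad/s, tip=-0.245 0.106 0.454 m, tau=-7.400 -2.377 1.039 N·m.
t=0.660 s (step 33): ang=-0.120 1.510 3.675 rad, θ̇=-7.592 -0.886 -2.818 rad/s, tip=-0.228 0.170 0.426 m, tau=-15.606 0.800 1.802 N·m.
t=0.720 s (step 36): ang=-0.689 1.371 3.547 rad, θ̇=-11.200 -3.523 -1.274 rad/s, tip=-0.212 0.197 0.380 m, tau=-9.305 3.662 1.228 N·m.
t=0.780 s (step 39): ang=-1.405 1.146 3.533 rad, θ̇=-12.259 -3.468 0.760 rad/s, tip=-0.207 0.223 0.312 m, tau=6.028 4.064 -0.653 N·m.
t=0.840 s (step 42): ang=-2.070 0.996 3.628 rad, θ̇=-9.008 -1.421 2.286 rad/s, tip=-0.177 0.290 0.259 m, tau=31.266 -0.493 -3.118 N·m.
t=0.900 s (step 45): ang=-2.429 0.964 3.776 rad, θ̇=-3.186 0.251 2.394 rad/s, tip=-0.133 0.361 0.245 m.
final ang (rad): -2.429 0.964 3.776


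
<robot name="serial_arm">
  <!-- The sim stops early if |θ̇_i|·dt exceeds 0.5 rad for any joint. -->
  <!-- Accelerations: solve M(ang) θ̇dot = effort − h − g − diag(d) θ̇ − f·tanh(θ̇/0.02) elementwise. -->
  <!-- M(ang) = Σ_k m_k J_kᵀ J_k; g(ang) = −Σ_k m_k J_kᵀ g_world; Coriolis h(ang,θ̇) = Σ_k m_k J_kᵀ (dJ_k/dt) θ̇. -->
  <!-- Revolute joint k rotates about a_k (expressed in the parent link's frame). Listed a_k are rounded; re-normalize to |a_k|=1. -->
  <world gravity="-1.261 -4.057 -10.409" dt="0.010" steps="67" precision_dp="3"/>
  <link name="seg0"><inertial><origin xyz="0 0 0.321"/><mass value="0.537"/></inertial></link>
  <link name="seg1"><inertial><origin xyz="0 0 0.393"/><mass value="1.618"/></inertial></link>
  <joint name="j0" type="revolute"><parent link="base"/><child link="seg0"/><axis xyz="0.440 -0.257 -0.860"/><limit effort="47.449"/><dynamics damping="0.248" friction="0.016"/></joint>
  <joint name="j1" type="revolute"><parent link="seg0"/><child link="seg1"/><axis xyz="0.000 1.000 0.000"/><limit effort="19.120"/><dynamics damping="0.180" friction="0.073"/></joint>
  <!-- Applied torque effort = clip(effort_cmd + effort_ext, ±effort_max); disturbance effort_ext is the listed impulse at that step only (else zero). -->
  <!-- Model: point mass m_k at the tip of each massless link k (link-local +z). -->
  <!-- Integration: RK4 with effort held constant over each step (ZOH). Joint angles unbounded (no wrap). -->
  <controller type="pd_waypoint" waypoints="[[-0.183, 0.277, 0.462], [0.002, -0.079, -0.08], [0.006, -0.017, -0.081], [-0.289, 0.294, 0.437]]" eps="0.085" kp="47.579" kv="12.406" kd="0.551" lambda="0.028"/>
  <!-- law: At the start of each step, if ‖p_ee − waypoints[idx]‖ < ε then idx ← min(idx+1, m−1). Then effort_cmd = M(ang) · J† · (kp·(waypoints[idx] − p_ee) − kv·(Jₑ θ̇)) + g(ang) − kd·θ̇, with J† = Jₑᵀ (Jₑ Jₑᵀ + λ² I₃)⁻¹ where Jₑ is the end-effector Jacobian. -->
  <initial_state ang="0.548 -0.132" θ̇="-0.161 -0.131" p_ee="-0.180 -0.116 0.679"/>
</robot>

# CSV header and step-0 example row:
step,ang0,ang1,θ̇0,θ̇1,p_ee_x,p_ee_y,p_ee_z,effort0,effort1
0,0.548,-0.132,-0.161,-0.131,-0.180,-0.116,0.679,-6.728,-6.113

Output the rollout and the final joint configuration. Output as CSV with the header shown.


step,ang0,ang1,θ̇0,θ̇1,p_ee_x,p_ee_y,p_ee_z,effort0,effort1
1,0.544,-0.136,-0.632,-0.619,-0.180,-0.115,0.680,-6.097,-4.952
2,0.536,-0.144,-1.019,-1.018,-0.181,-0.112,0.680,-5.581,-3.925
3,0.524,-0.156,-1.346,-1.344,-0.182,-0.108,0.680,-5.155,-3.013
4,0.509,-0.171,-1.628,-1.610,-0.183,-0.103,0.680,-4.799,-2.203
5,0.492,-0.188,-1.875,-1.825,-0.184,-0.098,0.680,-4.498,-1.480
6,0.472,-0.207,-2.094,-1.998,-0.185,-0.092,0.680,-4.242,-0.830
7,0.450,-0.227,-2.292,-2.136,-0.187,-0.085,0.679,-4.023,-0.242
8,0.426,-0.249,-2.470,-2.244,-0.188,-0.078,0.679,-3.836,0.293
9,0.401,-0.272,-2.633,-2.325,-0.190,-0.071,0.678,-3.674,0.783
10,0.374,-0.296,-2.782,-2.384,-0.192,-0.064,0.677,-3.535,1.235
11,0.345,-0.320,-2.918,-2.424,-0.194,-0.058,0.675,-3.417,1.654
12,0.315,-0.344,-3.041,-2.446,-0.195,-0.051,0.674,-3.318,2.045
13,0.284,-0.369,-3.151,-2.453,-0.197,-0.044,0.672,-3.235,2.410
14,0.252,-0.393,-3.248,-2.446,-0.199,-0.038,0.671,-3.168,2.753
15,0.220,-0.417,-3.332,-2.427,-0.200,-0.031,0.669,-3.115,3.075
16,0.186,-0.441,-3.403,-2.398,-0.202,-0.025,0.666,-3.077,3.379
17,0.152,-0.465,-3.461,-2.358,-0.204,-0.020,0.664,-3.050,3.665
18,0.117,-0.489,-3.506,-2.310,-0.205,-0.015,0.662,-3.035,3.934
19,0.082,-0.511,-3.538,-2.254,-0.207,-0.010,0.659,-3.030,4.187
20,0.046,-0.534,-3.560,-2.193,-0.208,-0.005,0.657,-3.032,4.425
21,0.010,-0.555,-3.571,-2.126,-0.209,-0.001,0.654,-3.041,4.646
22,-0.025,-0.576,-3.574,-2.056,-0.210,0.003,0.652,-3.052,4.853
23,-0.061,-0.596,-3.571,-1.984,-0.211,0.006,0.649,-3.065,5.045
24,-0.097,-0.616,-3.563,-1.910,-0.211,0.009,0.647,-3.076,5.223
25,-0.132,-0.634,-3.551,-1.835,-0.212,0.012,0.645,-3.084,5.385
26,-0.168,-0.652,-3.536,-1.761,-0.212,0.015,0.642,-3.085,5.534
27,-0.203,-0.670,-3.518,-1.686,-0.212,0.017,0.640,-3.079,5.668
28,-0.238,-0.686,-3.496,-1.610,-0.212,0.019,0.638,-3.064,5.788
29,-0.273,-0.702,-3.470,-1.534,-0.212,0.021,0.636,-3.040,5.893
30,-0.307,-0.717,-3.436,-1.457,-0.211,0.023,0.634,-3.005,5.984
31,-0.341,-0.731,-3.395,-1.378,-0.211,0.024,0.633,-2.961,6.059
32,-0.375,-0.744,-3.344,-1.298,-0.210,0.026,0.631,-2.908,6.120
33,-0.408,-0.757,-3.283,-1.216,-0.209,0.027,0.630,-2.849,6.167
34,-0.441,-0.769,-3.213,-1.132,-0.208,0.029,0.628,-2.785,6.199
35,-0.472,-0.779,-3.134,-1.047,-0.207,0.030,0.627,-2.719,6.219
36,-0.503,-0.789,-3.048,-0.963,-0.205,0.031,0.626,-2.654,6.227
37,-0.533,-0.799,-2.958,-0.879,-0.204,0.033,0.625,-2.590,6.224
38,-0.562,-0.807,-2.866,-0.797,-0.202,0.034,0.625,-2.528,6.211
39,-0.591,-0.815,-2.774,-0.719,-0.200,0.035,0.624,-2.471,6.191
40,-0.618,-0.821,-2.686,-0.644,-0.198,0.037,0.623,-2.416,6.165
41,-0.644,-0.828,-2.603,-0.574,-0.197,0.038,0.623,-2.366,6.133
42,-0.670,-0.833,-2.525,-0.508,-0.195,0.040,0.623,-2.318,6.097
43,-0.695,-0.838,-2.454,-0.448,-0.193,0.041,0.623,-2.274,6.058
44,-0.719,-0.842,-2.391,-0.392,-0.191,0.043,0.622,-2.232,6.016
45,-0.743,-0.846,-2.334,-0.341,-0.189,0.045,0.622,-2.191,5.971
46,-0.766,-0.849,-2.285,-0.295,-0.186,0.046,0.622,-2.152,5.925
47,-0.788,-0.851,-2.242,-0.253,-0.184,0.048,0.622,-2.114,5.877
48,-0.810,-0.854,-2.205,-0.216,-0.182,0.050,0.623,-2.077,5.828
49,-0.832,-0.856,-2.173,-0.181,-0.180,0.052,0.623,-2.041,5.778
50,-0.854,-0.857,-2.147,-0.150,-0.178,0.055,0.623,-2.005,5.726
51,-0.875,-0.859,-2.125,-0.122,-0.176,0.057,0.623,-1.969,5.673
52,-0.896,-0.860,-2.107,-0.097,-0.174,0.059,0.623,-1.933,5.619
53,-0.917,-0.861,-2.092,-0.074,-0.172,0.061,0.623,-1.897,5.564
54,-0.938,-0.861,-2.081,-0.054,-0.170,0.064,0.624,-1.860,5.507
55,-0.959,-0.862,-2.072,-0.036,-0.167,0.066,0.624,-1.824,5.450
56,-0.980,-0.862,-2.067,-0.020,-0.165,0.069,0.624,-1.786,5.393
57,-1.000,-0.862,-2.067,-0.008,-0.163,0.072,0.624,-1.746,5.338
58,-1.021,-0.862,-2.071,0.001,-0.161,0.075,0.625,-1.704,5.287
59,-1.042,-0.862,-2.077,0.007,-0.159,0.077,0.625,-1.662,5.237
60,-1.063,-0.862,-2.083,0.013,-0.157,0.080,0.625,-1.619,5.186
61,-1.083,-0.862,-2.088,0.019,-0.156,0.083,0.625,-1.578,5.135
62,-1.104,-0.862,-2.091,0.024,-0.154,0.086,0.625,-1.536,5.081
63,-1.125,-0.861,-2.093,0.030,-0.152,0.089,0.625,-1.495,5.024
64,-1.146,-0.861,-2.094,0.035,-0.150,0.093,0.625,-1.453,4.965
65,-1.167,-0.861,-2.094,0.041,-0.148,0.096,0.625,-1.412,4.903
66,-1.188,-0.860,-2.094,0.047,-0.147,0.099,0.625,-1.369,4.838
67,-1.209,-0.860,-2.094,0.052,-0.145,0.102,0.625,,
# final ang (rad): -1.209 -0.860


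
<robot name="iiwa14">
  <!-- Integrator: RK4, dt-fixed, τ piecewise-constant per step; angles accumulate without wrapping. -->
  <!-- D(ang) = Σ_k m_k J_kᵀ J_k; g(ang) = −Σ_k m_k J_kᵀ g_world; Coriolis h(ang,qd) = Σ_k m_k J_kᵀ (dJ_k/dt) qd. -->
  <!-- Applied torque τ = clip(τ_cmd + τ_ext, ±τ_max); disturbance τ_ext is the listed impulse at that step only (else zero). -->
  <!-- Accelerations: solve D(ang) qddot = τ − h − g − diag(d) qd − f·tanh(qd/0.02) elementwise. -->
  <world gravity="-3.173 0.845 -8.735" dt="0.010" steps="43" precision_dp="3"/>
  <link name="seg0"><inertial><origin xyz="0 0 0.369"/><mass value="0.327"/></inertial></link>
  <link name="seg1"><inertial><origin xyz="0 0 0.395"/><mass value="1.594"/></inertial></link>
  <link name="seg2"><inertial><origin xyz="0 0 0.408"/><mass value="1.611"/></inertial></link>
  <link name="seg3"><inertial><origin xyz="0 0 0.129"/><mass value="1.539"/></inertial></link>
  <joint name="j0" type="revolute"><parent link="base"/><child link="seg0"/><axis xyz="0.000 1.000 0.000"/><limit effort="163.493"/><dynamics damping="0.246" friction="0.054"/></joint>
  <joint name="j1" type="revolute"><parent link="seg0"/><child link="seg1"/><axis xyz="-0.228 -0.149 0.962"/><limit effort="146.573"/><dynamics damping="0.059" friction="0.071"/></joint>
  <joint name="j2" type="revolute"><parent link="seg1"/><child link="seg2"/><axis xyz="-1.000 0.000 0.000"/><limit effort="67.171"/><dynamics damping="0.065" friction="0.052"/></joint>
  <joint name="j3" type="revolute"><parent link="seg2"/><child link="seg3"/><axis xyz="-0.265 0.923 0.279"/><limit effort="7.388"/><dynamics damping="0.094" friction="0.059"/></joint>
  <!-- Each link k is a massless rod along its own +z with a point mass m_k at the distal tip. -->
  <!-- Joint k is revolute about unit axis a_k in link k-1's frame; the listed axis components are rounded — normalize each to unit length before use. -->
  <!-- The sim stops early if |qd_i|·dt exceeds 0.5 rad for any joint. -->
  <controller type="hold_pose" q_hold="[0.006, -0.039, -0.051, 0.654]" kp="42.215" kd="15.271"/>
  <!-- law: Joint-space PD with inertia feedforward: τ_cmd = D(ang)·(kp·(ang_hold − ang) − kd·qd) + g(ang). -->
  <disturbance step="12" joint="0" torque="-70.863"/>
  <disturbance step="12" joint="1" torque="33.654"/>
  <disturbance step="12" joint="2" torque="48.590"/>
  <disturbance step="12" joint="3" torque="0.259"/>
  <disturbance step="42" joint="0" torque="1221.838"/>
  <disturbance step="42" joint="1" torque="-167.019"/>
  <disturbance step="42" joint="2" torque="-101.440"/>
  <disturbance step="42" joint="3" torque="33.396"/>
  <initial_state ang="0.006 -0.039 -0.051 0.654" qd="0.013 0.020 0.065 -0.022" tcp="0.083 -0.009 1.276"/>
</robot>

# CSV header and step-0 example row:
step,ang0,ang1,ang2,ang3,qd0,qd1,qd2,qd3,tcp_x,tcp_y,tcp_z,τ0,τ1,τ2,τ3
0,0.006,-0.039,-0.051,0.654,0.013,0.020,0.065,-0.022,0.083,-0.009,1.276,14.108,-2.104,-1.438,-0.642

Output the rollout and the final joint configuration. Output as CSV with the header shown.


step,ang0,ang1,ang2,ang3,qd0,qd1,qd2,qd3,tcp_x,tcp_y,tcp_z,τ0,τ1,τ2,τ3
1,0.006,-0.039,-0.050,0.654,0.010,0.009,0.057,-0.003,0.083,-0.009,1.276,14.233,-2.063,-1.340,-0.636
2,0.006,-0.039,-0.050,0.654,0.008,0.007,0.048,0.000,0.084,-0.009,1.276,14.342,-2.029,-1.255,-0.629
3,0.006,-0.039,-0.049,0.654,0.007,0.007,0.039,0.001,0.084,-0.008,1.276,14.438,-1.999,-1.179,-0.622
4,0.006,-0.039,-0.049,0.654,0.006,0.006,0.031,0.001,0.084,-0.008,1.276,14.521,-1.974,-1.113,-0.615
5,0.006,-0.039,-0.049,0.654,0.005,0.006,0.024,0.001,0.084,-0.008,1.276,14.594,-1.951,-1.055,-0.610
6,0.006,-0.039,-0.049,0.654,0.004,0.005,0.019,0.001,0.084,-0.008,1.276,14.658,-1.931,-1.004,-0.605
7,0.006,-0.038,-0.048,0.654,0.003,0.004,0.014,0.001,0.084,-0.008,1.276,14.714,-1.914,-0.961,-0.600
8,0.006,-0.038,-0.048,0.654,0.002,0.004,0.011,0.001,0.084,-0.008,1.276,14.763,-1.899,-0.923,-0.597
9,0.007,-0.038,-0.048,0.654,0.002,0.003,0.008,0.000,0.084,-0.008,1.276,14.805,-1.887,-0.891,-0.594
10,0.007,-0.038,-0.048,0.654,0.001,0.002,0.005,0.000,0.084,-0.008,1.276,14.842,-1.876,-0.864,-0.591
11,0.007,-0.038,-0.048,0.654,0.001,0.001,0.003,0.000,0.084,-0.008,1.276,14.875,-1.867,-0.840,-0.588
12,0.007,-0.038,-0.048,0.654,0.000,0.001,0.001,0.000,0.084,-0.008,1.276,-55.960,31.794,47.770,-0.327
13,0.007,-0.032,-0.048,0.654,-0.003,1.368,0.038,-0.006,0.083,-0.006,1.276,25.930,-7.083,-8.392,-0.631
14,0.006,-0.019,-0.047,0.654,-0.007,1.084,0.071,-0.003,0.081,-0.002,1.276,24.615,-6.458,-7.551,-0.638
15,0.006,-0.010,-0.047,0.654,-0.010,0.848,0.092,-0.002,0.080,0.001,1.277,23.460,-5.910,-6.793,-0.640
16,0.006,-0.002,-0.046,0.654,-0.013,0.653,0.104,-0.002,0.079,0.004,1.277,22.443,-5.427,-6.113,-0.640
17,0.006,0.004,-0.044,0.654,-0.014,0.492,0.109,-0.002,0.078,0.006,1.277,21.546,-5.002,-5.505,-0.637
18,0.006,0.008,-0.043,0.654,-0.015,0.358,0.110,-0.001,0.077,0.008,1.277,20.755,-4.628,-4.963,-0.634
19,0.006,0.011,-0.042,0.654,-0.016,0.248,0.107,-0.001,0.076,0.009,1.277,20.056,-4.299,-4.480,-0.630
20,0.006,0.013,-0.041,0.654,-0.016,0.157,0.102,-0.001,0.076,0.010,1.277,19.439,-4.008,-4.052,-0.626
21,0.006,0.014,-0.040,0.654,-0.016,0.083,0.096,-0.001,0.075,0.011,1.277,18.894,-3.751,-3.672,-0.622
22,0.005,0.015,-0.039,0.654,-0.016,0.023,0.088,-0.001,0.075,0.011,1.277,18.413,-3.525,-3.335,-0.618
23,0.005,0.015,-0.039,0.654,-0.013,0.005,0.065,0.002,0.075,0.012,1.277,17.988,-3.333,-3.036,-0.614
24,0.005,0.015,-0.038,0.654,-0.008,0.001,0.039,0.003,0.075,0.012,1.277,17.614,-3.166,-2.772,-0.610
25,0.005,0.015,-0.038,0.654,-0.005,-0.001,0.017,0.003,0.075,0.012,1.277,17.287,-3.018,-2.540,-0.606
26,0.005,0.015,-0.038,0.654,-0.002,-0.006,-0.000,0.002,0.075,0.012,1.277,16.999,-2.889,-2.339,-0.603
27,0.005,0.015,-0.038,0.654,0.000,-0.012,-0.013,0.001,0.075,0.012,1.277,16.748,-2.777,-2.166,-0.601
28,0.005,0.014,-0.038,0.654,0.002,-0.017,-0.024,0.000,0.075,0.012,1.277,16.527,-2.680,-2.017,-0.599
29,0.005,0.014,-0.038,0.654,0.004,-0.019,-0.034,0.000,0.075,0.012,1.277,16.333,-2.595,-1.886,-0.597
30,0.005,0.014,-0.039,0.654,0.006,-0.021,-0.043,0.000,0.075,0.012,1.277,16.164,-2.520,-1.771,-0.596
31,0.005,0.014,-0.039,0.654,0.007,-0.022,-0.050,0.000,0.075,0.011,1.277,16.016,-2.455,-1.669,-0.594
32,0.005,0.014,-0.040,0.654,0.008,-0.022,-0.056,0.000,0.075,0.011,1.277,15.886,-2.396,-1.579,-0.593
33,0.005,0.013,-0.040,0.654,0.009,-0.023,-0.060,0.000,0.075,0.011,1.277,15.773,-2.345,-1.499,-0.592
34,0.005,0.013,-0.041,0.654,0.010,-0.023,-0.064,0.000,0.075,0.010,1.277,15.674,-2.299,-1.429,-0.591
35,0.005,0.013,-0.041,0.654,0.010,-0.023,-0.067,0.000,0.076,0.010,1.277,15.588,-2.258,-1.366,-0.590
36,0.006,0.013,-0.042,0.654,0.010,-0.023,-0.069,0.000,0.076,0.010,1.277,15.512,-2.222,-1.310,-0.589
37,0.006,0.012,-0.043,0.654,0.011,-0.023,-0.071,0.000,0.076,0.009,1.277,15.447,-2.190,-1.260,-0.589
38,0.006,0.012,-0.043,0.654,0.011,-0.023,-0.072,0.000,0.076,0.009,1.277,15.390,-2.162,-1.216,-0.588
39,0.006,0.012,-0.044,0.654,0.011,-0.023,-0.072,0.000,0.076,0.008,1.277,15.340,-2.137,-1.176,-0.587
40,0.006,0.012,-0.045,0.654,0.011,-0.023,-0.072,0.000,0.077,0.008,1.277,15.297,-2.114,-1.141,-0.587
41,0.006,0.012,-0.046,0.654,0.011,-0.023,-0.072,0.000,0.077,0.007,1.277,15.259,-2.094,-1.110,-0.586
42,0.006,0.011,-0.046,0.654,0.011,-0.023,-0.072,0.000,0.077,0.007,1.277,163.493,-146.573,-67.171,7.388
43,-0.020,-0.246,0.089,0.607,-4.893,-43.504,24.279,-12.926,0.082,-0.001,1.276,,,,
# final ang (rad): -0.020 -0.246 0.089 0.607


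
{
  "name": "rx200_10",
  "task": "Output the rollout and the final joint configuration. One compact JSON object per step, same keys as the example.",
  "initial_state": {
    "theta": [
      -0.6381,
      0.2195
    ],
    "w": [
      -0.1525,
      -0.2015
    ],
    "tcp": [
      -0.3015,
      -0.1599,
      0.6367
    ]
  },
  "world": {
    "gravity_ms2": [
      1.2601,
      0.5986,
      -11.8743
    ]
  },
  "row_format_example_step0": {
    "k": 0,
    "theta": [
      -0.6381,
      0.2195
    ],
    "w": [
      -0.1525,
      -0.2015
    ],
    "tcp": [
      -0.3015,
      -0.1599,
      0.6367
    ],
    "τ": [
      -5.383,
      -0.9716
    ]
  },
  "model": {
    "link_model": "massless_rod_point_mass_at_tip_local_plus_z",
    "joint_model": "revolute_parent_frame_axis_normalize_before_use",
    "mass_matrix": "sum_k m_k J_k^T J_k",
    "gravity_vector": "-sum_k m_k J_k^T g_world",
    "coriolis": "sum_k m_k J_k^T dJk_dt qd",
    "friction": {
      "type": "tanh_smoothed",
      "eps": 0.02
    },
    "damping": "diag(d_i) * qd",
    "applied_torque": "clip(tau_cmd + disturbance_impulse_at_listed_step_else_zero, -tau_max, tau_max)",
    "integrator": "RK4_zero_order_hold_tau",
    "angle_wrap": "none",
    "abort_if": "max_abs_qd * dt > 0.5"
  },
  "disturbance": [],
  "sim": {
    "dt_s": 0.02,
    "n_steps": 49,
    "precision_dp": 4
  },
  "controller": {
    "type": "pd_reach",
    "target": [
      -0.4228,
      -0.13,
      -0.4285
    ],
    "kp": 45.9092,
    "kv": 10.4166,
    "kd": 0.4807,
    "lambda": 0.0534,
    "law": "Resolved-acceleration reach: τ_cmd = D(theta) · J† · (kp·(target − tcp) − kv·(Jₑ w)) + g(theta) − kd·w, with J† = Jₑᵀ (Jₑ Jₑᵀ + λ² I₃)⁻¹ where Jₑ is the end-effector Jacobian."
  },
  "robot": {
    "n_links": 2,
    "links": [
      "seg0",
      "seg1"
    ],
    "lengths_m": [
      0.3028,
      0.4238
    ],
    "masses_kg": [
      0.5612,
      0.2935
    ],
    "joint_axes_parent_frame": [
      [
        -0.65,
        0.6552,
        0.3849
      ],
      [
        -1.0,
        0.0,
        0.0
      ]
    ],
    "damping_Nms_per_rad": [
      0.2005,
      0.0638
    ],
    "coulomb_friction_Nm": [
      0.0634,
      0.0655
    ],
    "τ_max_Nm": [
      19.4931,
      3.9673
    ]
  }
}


{"k":1,"theta":[-0.6522,0.2228],"w":[-1.2428,0.5064],"tcp":[-0.3079,-0.1628,0.6327],"\u03c4":[-3.43,-1.0442]}
{"k":2,"theta":[-0.6835,0.2345],"w":[-1.8887,0.6492],"tcp":[-0.3215,-0.1672,0.6242],"\u03c4":[-2.0872,-0.8159]}
{"k":3,"theta":[-0.7255,0.2469],"w":[-2.3029,0.5887],"tcp":[-0.3399,-0.1738,0.6119],"\u03c4":[-1.1027,-0.529]}
{"k":4,"theta":[-0.7743,0.2574],"w":[-2.5778,0.4525],"tcp":[-0.3614,-0.1823,0.5964],"\u03c4":[-0.344,-0.2555]}
{"k":5,"theta":[-0.8276,0.2649],"w":[-2.7607,0.2897],"tcp":[-0.3849,-0.1922,0.5779],"\u03c4":[0.2666,-0.0133]}
{"k":6,"theta":[-0.884,0.269],"w":[-2.8777,0.1189],"tcp":[-0.4096,-0.2028,0.5566],"\u03c4":[0.7767,0.1978]}
{"k":7,"theta":[-0.9422,0.2697],"w":[-2.9502,-0.0376],"tcp":[-0.435,-0.2137,0.5327],"\u03c4":[1.2191,0.3711]}
{"k":8,"theta":[-1.0017,0.268],"w":[-3.0039,-0.1361],"tcp":[-0.4605,-0.2242,0.5065],"\u03c4":[1.6174,0.48]}
{"k":9,"theta":[-1.0619,0.2639],"w":[-3.011,-0.27],"tcp":[-0.4857,-0.2338,0.478],"\u03c4":[1.9667,0.6049]}
{"k":10,"theta":[-1.1218,0.2571],"w":[-2.9863,-0.4142],"tcp":[-0.5102,-0.2427,0.4476],"\u03c4":[2.2818,0.7304]}
{"k":11,"theta":[-1.1811,0.2474],"w":[-2.9378,-0.5576],"tcp":[-0.5337,-0.2505,0.4154],"\u03c4":[2.5697,0.8507]}
{"k":12,"theta":[-1.2391,0.2349],"w":[-2.8707,-0.6948],"tcp":[-0.556,-0.2571,0.3816],"\u03c4":[2.8335,0.9638]}
{"k":13,"theta":[-1.2957,0.2197],"w":[-2.7888,-0.8227],"tcp":[-0.5767,-0.2626,0.3467],"\u03c4":[3.0747,1.069]}
{"k":14,"theta":[-1.3505,0.2021],"w":[-2.6952,-0.9392],"tcp":[-0.5958,-0.2668,0.3107],"\u03c4":[3.2936,1.1657]}
{"k":15,"theta":[-1.4034,0.1823],"w":[-2.5928,-1.0429],"tcp":[-0.613,-0.2697,0.2741],"\u03c4":[3.4903,1.2535]}
{"k":16,"theta":[-1.4541,0.1605],"w":[-2.484,-1.1327],"tcp":[-0.6283,-0.2713,0.2372],"\u03c4":[3.6651,1.332]}
{"k":17,"theta":[-1.5026,0.1371],"w":[-2.3711,-1.2082],"tcp":[-0.6416,-0.2717,0.2002],"\u03c4":[3.818,1.4011]}
{"k":18,"theta":[-1.5489,0.1123],"w":[-2.2558,-1.2694],"tcp":[-0.6529,-0.2709,0.1633],"\u03c4":[3.9496,1.4605]}
{"k":19,"theta":[-1.5928,0.0864],"w":[-2.1397,-1.3166],"tcp":[-0.6622,-0.269,0.127],"\u03c4":[4.0604,1.5104]}
{"k":20,"theta":[-1.6344,0.0597],"w":[-2.0242,-1.3505],"tcp":[-0.6695,-0.2662,0.0914],"\u03c4":[4.1512,1.551]}
{"k":21,"theta":[-1.6738,0.0325],"w":[-1.9102,-1.372],"tcp":[-0.675,-0.2625,0.0568],"\u03c4":[4.2233,1.5827]}
{"k":22,"theta":[-1.7108,0.005],"w":[-1.7986,-1.3823],"tcp":[-0.6788,-0.2581,0.0232],"\u03c4":[4.2778,1.6059]}
{"k":23,"theta":[-1.7457,-0.0227],"w":[-1.6899,-1.3826],"tcp":[-0.681,-0.2531,-0.0091],"\u03c4":[4.3161,1.6213]}
{"k":24,"theta":[-1.7784,-0.0503],"w":[-1.5846,-1.3741],"tcp":[-0.6817,-0.2476,-0.04],"\u03c4":[4.3396,1.6295]}
{"k":25,"theta":[-1.8091,-0.0776],"w":[-1.483,-1.3581],"tcp":[-0.6811,-0.2417,-0.0694],"\u03c4":[4.3499,1.6311]}
{"k":26,"theta":[-1.8378,-0.1046],"w":[-1.3852,-1.3359],"tcp":[-0.6794,-0.2356,-0.0973],"\u03c4":[4.3484,1.627]}
{"k":27,"theta":[-1.8645,-0.131],"w":[-1.2916,-1.3085],"tcp":[-0.6767,-0.2293,-0.1237],"\u03c4":[4.3367,1.6179]}
{"k":28,"theta":[-1.8895,-0.1569],"w":[-1.202,-1.2771],"tcp":[-0.6731,-0.223,-0.1485],"\u03c4":[4.3161,1.6044]}
{"k":29,"theta":[-1.9127,-0.1821],"w":[-1.1166,-1.2426],"tcp":[-0.6688,-0.2166,-0.1717],"\u03c4":[4.2882,1.5871]}
{"k":30,"theta":[-1.9342,-0.2066],"w":[-1.0353,-1.2058],"tcp":[-0.6639,-0.2104,-0.1935],"\u03c4":[4.254,1.5669]}
{"k":31,"theta":[-1.9541,-0.2303],"w":[-0.9581,-1.1674],"tcp":[-0.6586,-0.2043,-0.2138],"\u03c4":[4.215,1.5441]}
{"k":32,"theta":[-1.9725,-0.2533],"w":[-0.885,-1.1281],"tcp":[-0.6529,-0.1983,-0.2327],"\u03c4":[4.1721,1.5195]}
{"k":33,"theta":[-1.9895,-0.2755],"w":[-0.8158,-1.0884],"tcp":[-0.647,-0.1927,-0.2502],"\u03c4":[4.1264,1.4933]}
{"k":34,"theta":[-2.0052,-0.2969],"w":[-0.7506,-1.0486],"tcp":[-0.6408,-0.1872,-0.2665],"\u03c4":[4.0787,1.4662]}
{"k":35,"theta":[-2.0196,-0.3175],"w":[-0.6891,-1.0092],"tcp":[-0.6346,-0.1821,-0.2815],"\u03c4":[4.0299,1.4384]}
{"k":36,"theta":[-2.0328,-0.3373],"w":[-0.6314,-0.9704],"tcp":[-0.6283,-0.1772,-0.2954],"\u03c4":[3.9805,1.4102]}
{"k":37,"theta":[-2.0449,-0.3563],"w":[-0.5772,-0.9324],"tcp":[-0.6221,-0.1726,-0.3083],"\u03c4":[3.9312,1.382]}
{"k":38,"theta":[-2.0559,-0.3746],"w":[-0.5265,-0.8955],"tcp":[-0.6159,-0.1684,-0.3202],"\u03c4":[3.8825,1.3539]}
{"k":39,"theta":[-2.066,-0.3922],"w":[-0.4791,-0.8596],"tcp":[-0.6098,-0.1644,-0.3311],"\u03c4":[3.8347,1.3262]}
{"k":40,"theta":[-2.0751,-0.409],"w":[-0.4349,-0.8249],"tcp":[-0.6038,-0.1608,-0.3412],"\u03c4":[3.7881,1.299]}
{"k":41,"theta":[-2.0834,-0.4252],"w":[-0.3937,-0.7915],"tcp":[-0.5979,-0.1574,-0.3505],"\u03c4":[3.743,1.2725]}
{"k":42,"theta":[-2.0909,-0.4407],"w":[-0.3554,-0.7593],"tcp":[-0.5922,-0.1543,-0.359],"\u03c4":[3.6996,1.2466]}
{"k":43,"theta":[-2.0976,-0.4556],"w":[-0.3199,-0.7285],"tcp":[-0.5867,-0.1515,-0.3669],"\u03c4":[3.6581,1.2217]}
{"k":44,"theta":[-2.1037,-0.4699],"w":[-0.287,-0.6989],"tcp":[-0.5813,-0.149,-0.3741],"\u03c4":[3.6185,1.1975]}
{"k":45,"theta":[-2.1091,-0.4836],"w":[-0.2566,-0.6706],"tcp":[-0.5762,-0.1467,-0.3808],"\u03c4":[3.5808,1.1743]}
{"k":46,"theta":[-2.114,-0.4967],"w":[-0.2285,-0.6435],"tcp":[-0.5712,-0.1446,-0.387],"\u03c4":[3.5451,1.152]}
{"k":47,"theta":[-2.1183,-0.5093],"w":[-0.2026,-0.6176],"tcp":[-0.5664,-0.1427,-0.3926],"\u03c4":[3.5115,1.1307]}
{"k":48,"theta":[-2.1221,-0.5215],"w":[-0.1788,-0.5929],"tcp":[-0.5619,-0.1411,-0.3978],"\u03c4":[3.4797,1.1102]}
{"k":49,"theta":[-2.1255,-0.5331],"w":[-0.1569,-0.5693],"tcp":[-0.5575,-0.1396,-0.4026]}
{"summary": "final theta (rad): -2.1255 -0.5331"}


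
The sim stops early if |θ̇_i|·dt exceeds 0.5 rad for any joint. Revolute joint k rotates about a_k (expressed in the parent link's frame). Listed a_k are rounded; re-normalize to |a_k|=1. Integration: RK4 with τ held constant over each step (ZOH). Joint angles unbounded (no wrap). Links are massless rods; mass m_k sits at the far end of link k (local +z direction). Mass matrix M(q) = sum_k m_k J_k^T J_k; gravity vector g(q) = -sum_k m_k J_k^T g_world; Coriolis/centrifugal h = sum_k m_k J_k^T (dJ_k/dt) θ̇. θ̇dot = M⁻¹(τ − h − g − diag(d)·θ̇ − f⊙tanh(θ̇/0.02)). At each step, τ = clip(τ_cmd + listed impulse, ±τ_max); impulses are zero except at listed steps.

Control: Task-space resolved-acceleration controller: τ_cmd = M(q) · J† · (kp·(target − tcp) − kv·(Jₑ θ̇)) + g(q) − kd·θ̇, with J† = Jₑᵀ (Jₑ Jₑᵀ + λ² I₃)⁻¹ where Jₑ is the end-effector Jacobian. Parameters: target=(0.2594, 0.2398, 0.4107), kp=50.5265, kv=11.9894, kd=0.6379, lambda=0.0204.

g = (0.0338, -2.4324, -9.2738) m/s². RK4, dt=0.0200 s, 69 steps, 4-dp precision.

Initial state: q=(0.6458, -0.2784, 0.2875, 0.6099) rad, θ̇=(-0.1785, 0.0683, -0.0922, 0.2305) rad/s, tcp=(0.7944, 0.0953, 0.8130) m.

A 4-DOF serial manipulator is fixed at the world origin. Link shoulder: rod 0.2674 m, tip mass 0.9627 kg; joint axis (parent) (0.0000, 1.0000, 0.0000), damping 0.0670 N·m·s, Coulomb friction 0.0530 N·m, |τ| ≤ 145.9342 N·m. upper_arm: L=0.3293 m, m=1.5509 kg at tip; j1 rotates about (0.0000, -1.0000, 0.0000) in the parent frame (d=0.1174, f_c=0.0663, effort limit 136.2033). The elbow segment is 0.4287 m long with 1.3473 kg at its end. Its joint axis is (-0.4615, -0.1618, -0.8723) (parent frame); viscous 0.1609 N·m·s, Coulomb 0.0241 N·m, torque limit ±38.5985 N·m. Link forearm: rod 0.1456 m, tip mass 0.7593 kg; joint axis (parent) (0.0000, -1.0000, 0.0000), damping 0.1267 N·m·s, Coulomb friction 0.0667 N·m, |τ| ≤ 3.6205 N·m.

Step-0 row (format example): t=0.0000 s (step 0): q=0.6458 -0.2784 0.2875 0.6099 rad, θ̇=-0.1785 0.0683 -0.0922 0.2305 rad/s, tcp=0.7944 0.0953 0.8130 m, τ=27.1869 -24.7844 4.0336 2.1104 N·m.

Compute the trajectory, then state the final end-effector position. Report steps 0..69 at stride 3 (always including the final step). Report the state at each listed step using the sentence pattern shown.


t=0.0600 s (step 3): q=0.5753 -0.4060 0.3089 0.8381 rad, θ̇=-1.6255 -3.1044 0.8391 3.6294 rad/s, tcp=0.7786 0.1056 0.7923 m, τ=-21.8319 13.3754 2.6878 0.4056 N·m.
t=0.1200 s (step 6): q=0.4517 -0.6238 0.3746 1.0130 rad, θ̇=-2.5360 -4.1266 1.2751 2.3852 rad/s, tcp=0.7716 0.1291 0.7450 m, τ=-37.6549 24.9235 1.6558 1.0055 N·m.
t=0.1800 s (step 9): q=0.2719 -0.8923 0.4549 1.1295 rad, θ̇=-3.4211 -4.7459 1.3688 1.5317 rad/s, tcp=0.7469 0.1560 0.6962 m, τ=-34.6838 24.5676 0.7252 0.8975 N·m.
t=0.2400 s (step 12): q=0.0502 -1.1804 0.5351 1.2036 rad, θ̇=-3.9165 -4.7887 1.2878 0.9775 rad/s, tcp=0.6998 0.1817 0.6517 m, τ=-25.5833 21.3081 -0.1605 0.5435 N·m.
t=0.3000 s (step 15): q=-0.1888 -1.4568 0.6077 1.2528 rad, θ̇=-4.0163 -4.3951 1.1242 0.6848 rad/s, tcp=0.6374 0.2040 0.6120 m, τ=-17.1402 18.9171 -0.9463 0.1592 N·m.
t=0.3600 s (step 18): q=-0.4251 -1.7027 0.6695 1.2894 rad, θ̇=-3.8444 -3.7974 0.9345 0.5383 rad/s, tcp=0.5704 0.2221 0.5771 m, τ=-11.2807 17.7199 -1.5470 -0.1338 N·m.
t=0.4200 s (step 21): q=-0.6460 -1.9110 0.7198 1.3194 rad, θ̇=-3.5080 -3.1604 0.7447 0.4574 rad/s, tcp=0.5072 0.2362 0.5468 m, τ=-7.7469 17.1699 -1.9320 -0.3156 N·m.
t=0.4800 s (step 24): q=-0.8438 -2.0824 0.7590 1.3452 rad, θ̇=-3.0829 -2.5707 0.5658 0.4013 rad/s, tcp=0.4528 0.2467 0.5209 m, τ=-5.8197 16.8902 -2.1308 -0.4103 N·m.
t=0.5400 s (step 27): q=-1.0149 -2.2209 0.7881 1.3680 rad, θ̇=-2.6267 -2.0636 0.4048 0.3526 rad/s, tcp=0.4087 0.2540 0.4993 m, τ=-4.8739 16.7229 -2.1985 -0.4490 N·m.
t=0.6000 s (step 30): q=-1.1590 -2.3317 0.8081 1.3878 rad, θ̇=-2.1841 -1.6461 0.2669 0.3058 rad/s, tcp=0.3745 0.2587 0.4815 m, τ=-4.4724 16.6070 -2.1882 -0.4575 N·m.
t=0.6600 s (step 33): q=-1.2778 -2.4200 0.8207 1.4048 rad, θ̇=-1.7857 -1.3115 0.1554 0.2609 rad/s, tcp=0.3489 0.2614 0.4671 m, τ=-4.3413 16.5117 -2.1381 -0.4532 N·m.
t=0.7200 s (step 36): q=-1.3745 -2.4905 0.8273 1.4192 rad, θ̇=-1.4465 -1.0476 0.0704 0.2194 rad/s, tcp=0.3299 0.2626 0.4557 m, τ=-4.3248 16.4187 -2.0720 -0.4462 N·m.
t=0.7800 s (step 39): q=-1.4527 -2.5469 0.8296 1.4312 rad, θ̇=-1.1692 -0.8411 0.0105 0.1823 rad/s, tcp=0.3161 0.2627 0.4468 m, τ=-4.3431 16.3190 -2.0055 -0.4409 N·m.
t=0.8400 s (step 42): q=-1.5159 -2.5923 0.8292 1.4412 rad, θ̇=-0.9473 -0.6784 -0.0208 0.1499 rad/s, tcp=0.3058 0.2622 0.4399 m, τ=-4.3601 16.2110 -1.9644 -0.4388 N·m.
t=0.9000 s (step 45): q=-1.5674 -2.6290 0.8273 1.4493 rad, θ̇=-0.7734 -0.5520 -0.0412 0.1232 rad/s, tcp=0.2982 0.2613 0.4344 m, τ=-4.3659 16.0979 -1.9254 -0.4403 N·m.
t=0.9600 s (step 48): q=-1.6096 -2.6591 0.8244 1.4560 rad, θ̇=-0.6384 -0.4543 -0.0558 0.1008 rad/s, tcp=0.2923 0.2602 0.4302 m, τ=-4.3609 15.9847 -1.8830 -0.4437 N·m.
t=1.0200 s (step 51): q=-1.6446 -2.6840 0.8208 1.4614 rad, θ̇=-0.5332 -0.3780 -0.0646 0.0820 rad/s, tcp=0.2878 0.2590 0.4270 m, τ=-4.3481 15.8760 -1.8424 -0.4483 N·m.
t=1.0800 s (step 54): q=-1.6740 -2.7048 0.8167 1.4658 rad, θ̇=-0.4505 -0.3179 -0.0685 0.0662 rad/s, tcp=0.2842 0.2578 0.4245 m, τ=-4.3311 15.7750 -1.8055 -0.4537 N·m.
t=1.1400 s (step 57): q=-1.6990 -2.7224 0.8126 1.4694 rad, θ̇=-0.3848 -0.2701 -0.0689 0.0533 rad/s, tcp=0.2813 0.2565 0.4226 m, τ=-4.3129 15.6837 -1.7728 -0.4595 N·m.
t=1.2000 s (step 60): q=-1.7205 -2.7374 0.8085 1.4722 rad, θ̇=-0.3318 -0.2316 -0.0671 0.0431 rad/s, tcp=0.2789 0.2553 0.4211 m, τ=-4.2953 15.6028 -1.7441 -0.4658 N·m.
t=1.2600 s (step 63): q=-1.7390 -2.7504 0.8046 1.4746 rad, θ̇=-0.2882 -0.2001 -0.0638 0.0355 rad/s, tcp=0.2769 0.2541 0.4199 m, τ=-4.2794 15.5321 -1.7190 -0.4726 N·m.
t=1.3200 s (step 66): q=-1.7552 -2.7616 0.8009 1.4765 rad, θ̇=-0.2518 -0.1740 -0.0596 0.0301 rad/s, tcp=0.2752 0.2531 0.4190 m, τ=-4.2659 15.4707 -1.6971 -0.4797 N·m.
t=1.3800 s (step 69): q=-1.7694 -2.7713 0.7975 1.4781 rad, θ̇=-0.2208 -0.1521 -0.0551 0.0262 rad/s, tcp=0.2738 0.2521 0.4182 m.
final tcp position (m): 0.2738 0.2521 0.4182
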